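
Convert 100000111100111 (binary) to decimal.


Positional values:
Bit 0: 1 × 2^0 = 1
Bit 1: 1 × 2^1 = 2
Bit 2: 1 × 2^2 = 4
Bit 5: 1 × 2^5 = 32
Bit 6: 1 × 2^6 = 64
Bit 7: 1 × 2^7 = 128
Bit 8: 1 × 2^8 = 256
Bit 14: 1 × 2^14 = 16384
Sum = 1 + 2 + 4 + 32 + 64 + 128 + 256 + 16384
= 16871


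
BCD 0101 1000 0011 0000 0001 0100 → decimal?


Each 4-bit group → digit:
  0101 → 5
  1000 → 8
  0011 → 3
  0000 → 0
  0001 → 1
  0100 → 4
= 583014


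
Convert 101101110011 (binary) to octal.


Group into 3-bit groups: 101101110011
  101 = 5
  101 = 5
  110 = 6
  011 = 3
= 0o5563


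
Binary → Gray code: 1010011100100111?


Binary: 1010011100100111
Gray code: G = B XOR (B >> 1)
B >> 1 = 0101001110010011
1010011100100111 XOR 0101001110010011:
  1 XOR 0 = 1
  0 XOR 1 = 1
  1 XOR 0 = 1
  0 XOR 1 = 1
  0 XOR 0 = 0
  1 XOR 0 = 1
  1 XOR 1 = 0
  1 XOR 1 = 0
  0 XOR 1 = 1
  0 XOR 0 = 0
  1 XOR 0 = 1
  0 XOR 1 = 1
  0 XOR 0 = 0
  1 XOR 0 = 1
  1 XOR 1 = 0
  1 XOR 1 = 0
= 1111010010110100


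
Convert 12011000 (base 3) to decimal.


Positional values (base 3):
  0 × 3^0 = 0 × 1 = 0
  0 × 3^1 = 0 × 3 = 0
  0 × 3^2 = 0 × 9 = 0
  1 × 3^3 = 1 × 27 = 27
  1 × 3^4 = 1 × 81 = 81
  0 × 3^5 = 0 × 243 = 0
  2 × 3^6 = 2 × 729 = 1458
  1 × 3^7 = 1 × 2187 = 2187
Sum = 0 + 0 + 0 + 27 + 81 + 0 + 1458 + 2187
= 3753


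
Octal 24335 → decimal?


Positional values:
Position 0: 5 × 8^0 = 5
Position 1: 3 × 8^1 = 24
Position 2: 3 × 8^2 = 192
Position 3: 4 × 8^3 = 2048
Position 4: 2 × 8^4 = 8192
Sum = 5 + 24 + 192 + 2048 + 8192
= 10461


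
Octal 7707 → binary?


Each octal digit → 3 binary bits:
  7 = 111
  7 = 111
  0 = 000
  7 = 111
Concatenate: 111 111 000 111
= 111111000111


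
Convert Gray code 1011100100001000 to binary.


Gray code: 1011100100001000
MSB stays the same: 1
Each subsequent bit = prev_binary XOR current_gray:
  B[1] = 1 XOR 0 = 1
  B[2] = 1 XOR 1 = 0
  B[3] = 0 XOR 1 = 1
  B[4] = 1 XOR 1 = 0
  B[5] = 0 XOR 0 = 0
  B[6] = 0 XOR 0 = 0
  B[7] = 0 XOR 1 = 1
  B[8] = 1 XOR 0 = 1
  B[9] = 1 XOR 0 = 1
  B[10] = 1 XOR 0 = 1
  B[11] = 1 XOR 0 = 1
  B[12] = 1 XOR 1 = 0
  B[13] = 0 XOR 0 = 0
  B[14] = 0 XOR 0 = 0
  B[15] = 0 XOR 0 = 0
= 1101000111110000 (53744 decimal)


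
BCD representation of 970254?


Each digit → 4-bit binary:
  9 → 1001
  7 → 0111
  0 → 0000
  2 → 0010
  5 → 0101
  4 → 0100
= 1001 0111 0000 0010 0101 0100


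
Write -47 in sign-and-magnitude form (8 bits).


Sign bit: 1 (negative)
Magnitude: 47 = 0101111
= 10101111


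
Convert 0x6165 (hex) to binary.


Each hex digit → 4 binary bits:
  6 = 0110
  1 = 0001
  6 = 0110
  5 = 0101
Concatenate: 0110 0001 0110 0101
= 0110000101100101


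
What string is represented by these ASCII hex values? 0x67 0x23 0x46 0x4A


Codes (hex): 0x67 0x23 0x46 0x4A
Per-code ASCII lookup:
  0x67 = 103  (range 97-122: lowercase, 103 - 97 = 6) → 'g'
  0x23 = 35  (special character) → '#'
  0x46 = 70  (range 65-90: uppercase, 70 - 65 = 5) → 'F'
  0x4A = 74  (range 65-90: uppercase, 74 - 65 = 9) → 'J'
= 'g#FJ'


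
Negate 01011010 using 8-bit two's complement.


Original: 01011010
Step 1 - Invert all bits: 10100101
Step 2 - Add 1: 10100101 + 1
= 10100110 (represents -90)


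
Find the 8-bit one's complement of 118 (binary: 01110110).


Original: 01110110
Invert all bits:
  bit 0: 0 → 1
  bit 1: 1 → 0
  bit 2: 1 → 0
  bit 3: 1 → 0
  bit 4: 0 → 1
  bit 5: 1 → 0
  bit 6: 1 → 0
  bit 7: 0 → 1
= 10001001


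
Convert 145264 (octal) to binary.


Each octal digit → 3 binary bits:
  1 = 001
  4 = 100
  5 = 101
  2 = 010
  6 = 110
  4 = 100
Concatenate: 001 100 101 010 110 100
= 001100101010110100


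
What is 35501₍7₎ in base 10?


Positional values (base 7):
  1 × 7^0 = 1 × 1 = 1
  0 × 7^1 = 0 × 7 = 0
  5 × 7^2 = 5 × 49 = 245
  5 × 7^3 = 5 × 343 = 1715
  3 × 7^4 = 3 × 2401 = 7203
Sum = 1 + 0 + 245 + 1715 + 7203
= 9164


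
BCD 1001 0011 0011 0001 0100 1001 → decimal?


Each 4-bit group → digit:
  1001 → 9
  0011 → 3
  0011 → 3
  0001 → 1
  0100 → 4
  1001 → 9
= 933149


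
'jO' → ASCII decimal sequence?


String: 'jO'  (2 characters)
Per-character ASCII lookup:
  'j': lowercase starts at 97: 'j' = 97 + 9 = 106
  'O': uppercase starts at 65: 'O' = 65 + 14 = 79
= 106 79


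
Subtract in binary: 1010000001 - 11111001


Align and subtract column by column (LSB to MSB, borrowing when needed):
  1010000001
- 0011111001
  ----------
  col 0: (1 - 0 borrow-in) - 1 → 1 - 1 = 0, borrow out 0
  col 1: (0 - 0 borrow-in) - 0 → 0 - 0 = 0, borrow out 0
  col 2: (0 - 0 borrow-in) - 0 → 0 - 0 = 0, borrow out 0
  col 3: (0 - 0 borrow-in) - 1 → borrow from next column: (0+2) - 1 = 1, borrow out 1
  col 4: (0 - 1 borrow-in) - 1 → borrow from next column: (-1+2) - 1 = 0, borrow out 1
  col 5: (0 - 1 borrow-in) - 1 → borrow from next column: (-1+2) - 1 = 0, borrow out 1
  col 6: (0 - 1 borrow-in) - 1 → borrow from next column: (-1+2) - 1 = 0, borrow out 1
  col 7: (1 - 1 borrow-in) - 1 → borrow from next column: (0+2) - 1 = 1, borrow out 1
  col 8: (0 - 1 borrow-in) - 0 → borrow from next column: (-1+2) - 0 = 1, borrow out 1
  col 9: (1 - 1 borrow-in) - 0 → 0 - 0 = 0, borrow out 0
Reading bits MSB→LSB: 0110001000
Strip leading zeros: 110001000
= 110001000


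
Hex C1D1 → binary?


Each hex digit → 4 binary bits:
  C = 1100
  1 = 0001
  D = 1101
  1 = 0001
Concatenate: 1100 0001 1101 0001
= 1100000111010001


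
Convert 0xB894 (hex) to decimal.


Positional values:
Position 0: 4 × 16^0 = 4 × 1 = 4
Position 1: 9 × 16^1 = 9 × 16 = 144
Position 2: 8 × 16^2 = 8 × 256 = 2048
Position 3: B × 16^3 = 11 × 4096 = 45056
Sum = 4 + 144 + 2048 + 45056
= 47252


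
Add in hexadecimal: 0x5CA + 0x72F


Align and add column by column (LSB to MSB, each column mod 16 with carry):
  05CA
+ 072F
  ----
  col 0: A(10) + F(15) + 0 (carry in) = 25 → 9(9), carry out 1
  col 1: C(12) + 2(2) + 1 (carry in) = 15 → F(15), carry out 0
  col 2: 5(5) + 7(7) + 0 (carry in) = 12 → C(12), carry out 0
  col 3: 0(0) + 0(0) + 0 (carry in) = 0 → 0(0), carry out 0
Reading digits MSB→LSB: 0CF9
Strip leading zeros: CF9
= 0xCF9


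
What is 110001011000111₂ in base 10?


Positional values:
Bit 0: 1 × 2^0 = 1
Bit 1: 1 × 2^1 = 2
Bit 2: 1 × 2^2 = 4
Bit 6: 1 × 2^6 = 64
Bit 7: 1 × 2^7 = 128
Bit 9: 1 × 2^9 = 512
Bit 13: 1 × 2^13 = 8192
Bit 14: 1 × 2^14 = 16384
Sum = 1 + 2 + 4 + 64 + 128 + 512 + 8192 + 16384
= 25287


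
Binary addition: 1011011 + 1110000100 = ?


Align and add column by column (LSB to MSB, carry propagating):
  00001011011
+ 01110000100
  -----------
  col 0: 1 + 0 + 0 (carry in) = 1 → bit 1, carry out 0
  col 1: 1 + 0 + 0 (carry in) = 1 → bit 1, carry out 0
  col 2: 0 + 1 + 0 (carry in) = 1 → bit 1, carry out 0
  col 3: 1 + 0 + 0 (carry in) = 1 → bit 1, carry out 0
  col 4: 1 + 0 + 0 (carry in) = 1 → bit 1, carry out 0
  col 5: 0 + 0 + 0 (carry in) = 0 → bit 0, carry out 0
  col 6: 1 + 0 + 0 (carry in) = 1 → bit 1, carry out 0
  col 7: 0 + 1 + 0 (carry in) = 1 → bit 1, carry out 0
  col 8: 0 + 1 + 0 (carry in) = 1 → bit 1, carry out 0
  col 9: 0 + 1 + 0 (carry in) = 1 → bit 1, carry out 0
  col 10: 0 + 0 + 0 (carry in) = 0 → bit 0, carry out 0
Reading bits MSB→LSB: 01111011111
Strip leading zeros: 1111011111
= 1111011111


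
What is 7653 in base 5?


Divide by 5 repeatedly:
7653 ÷ 5 = 1530 remainder 3
1530 ÷ 5 = 306 remainder 0
306 ÷ 5 = 61 remainder 1
61 ÷ 5 = 12 remainder 1
12 ÷ 5 = 2 remainder 2
2 ÷ 5 = 0 remainder 2
Reading remainders bottom-up:
= 221103


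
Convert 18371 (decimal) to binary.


Divide by 2 repeatedly:
18371 ÷ 2 = 9185 remainder 1
9185 ÷ 2 = 4592 remainder 1
4592 ÷ 2 = 2296 remainder 0
2296 ÷ 2 = 1148 remainder 0
1148 ÷ 2 = 574 remainder 0
574 ÷ 2 = 287 remainder 0
287 ÷ 2 = 143 remainder 1
143 ÷ 2 = 71 remainder 1
71 ÷ 2 = 35 remainder 1
35 ÷ 2 = 17 remainder 1
17 ÷ 2 = 8 remainder 1
8 ÷ 2 = 4 remainder 0
4 ÷ 2 = 2 remainder 0
2 ÷ 2 = 1 remainder 0
1 ÷ 2 = 0 remainder 1
Reading remainders bottom-up:
= 100011111000011


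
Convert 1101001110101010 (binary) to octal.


Group into 3-bit groups: 001101001110101010
  001 = 1
  101 = 5
  001 = 1
  110 = 6
  101 = 5
  010 = 2
= 0o151652


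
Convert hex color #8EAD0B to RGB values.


Hex: #8EAD0B
R = 8E₁₆ = 142
G = AD₁₆ = 173
B = 0B₁₆ = 11
= RGB(142, 173, 11)


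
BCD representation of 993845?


Each digit → 4-bit binary:
  9 → 1001
  9 → 1001
  3 → 0011
  8 → 1000
  4 → 0100
  5 → 0101
= 1001 1001 0011 1000 0100 0101


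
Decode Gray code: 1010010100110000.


Gray code: 1010010100110000
MSB stays the same: 1
Each subsequent bit = prev_binary XOR current_gray:
  B[1] = 1 XOR 0 = 1
  B[2] = 1 XOR 1 = 0
  B[3] = 0 XOR 0 = 0
  B[4] = 0 XOR 0 = 0
  B[5] = 0 XOR 1 = 1
  B[6] = 1 XOR 0 = 1
  B[7] = 1 XOR 1 = 0
  B[8] = 0 XOR 0 = 0
  B[9] = 0 XOR 0 = 0
  B[10] = 0 XOR 1 = 1
  B[11] = 1 XOR 1 = 0
  B[12] = 0 XOR 0 = 0
  B[13] = 0 XOR 0 = 0
  B[14] = 0 XOR 0 = 0
  B[15] = 0 XOR 0 = 0
= 1100011000100000 (50720 decimal)


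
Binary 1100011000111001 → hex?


Group into 4-bit nibbles: 1100011000111001
  1100 = C
  0110 = 6
  0011 = 3
  1001 = 9
= 0xC639


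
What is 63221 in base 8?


Divide by 8 repeatedly:
63221 ÷ 8 = 7902 remainder 5
7902 ÷ 8 = 987 remainder 6
987 ÷ 8 = 123 remainder 3
123 ÷ 8 = 15 remainder 3
15 ÷ 8 = 1 remainder 7
1 ÷ 8 = 0 remainder 1
Reading remainders bottom-up:
= 0o173365


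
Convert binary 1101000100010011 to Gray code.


Binary: 1101000100010011
Gray code: G = B XOR (B >> 1)
B >> 1 = 0110100010001001
1101000100010011 XOR 0110100010001001:
  1 XOR 0 = 1
  1 XOR 1 = 0
  0 XOR 1 = 1
  1 XOR 0 = 1
  0 XOR 1 = 1
  0 XOR 0 = 0
  0 XOR 0 = 0
  1 XOR 0 = 1
  0 XOR 1 = 1
  0 XOR 0 = 0
  0 XOR 0 = 0
  1 XOR 0 = 1
  0 XOR 1 = 1
  0 XOR 0 = 0
  1 XOR 0 = 1
  1 XOR 1 = 0
= 1011100110011010


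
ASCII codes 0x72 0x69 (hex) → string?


Codes (hex): 0x72 0x69
Per-code ASCII lookup:
  0x72 = 114  (range 97-122: lowercase, 114 - 97 = 17) → 'r'
  0x69 = 105  (range 97-122: lowercase, 105 - 97 = 8) → 'i'
= 'ri'


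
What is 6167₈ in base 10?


Positional values:
Position 0: 7 × 8^0 = 7
Position 1: 6 × 8^1 = 48
Position 2: 1 × 8^2 = 64
Position 3: 6 × 8^3 = 3072
Sum = 7 + 48 + 64 + 3072
= 3191


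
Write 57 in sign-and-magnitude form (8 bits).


Sign bit: 0 (positive)
Magnitude: 57 = 0111001
= 00111001


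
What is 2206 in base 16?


Divide by 16 repeatedly:
2206 ÷ 16 = 137 remainder 14 (E)
137 ÷ 16 = 8 remainder 9 (9)
8 ÷ 16 = 0 remainder 8 (8)
Reading remainders bottom-up:
= 0x89E


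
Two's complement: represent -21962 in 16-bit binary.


Original: 0101010111001010
Step 1 - Invert all bits: 1010101000110101
Step 2 - Add 1: 1010101000110101 + 1
= 1010101000110110 (represents -21962)


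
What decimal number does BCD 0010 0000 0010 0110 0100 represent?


Each 4-bit group → digit:
  0010 → 2
  0000 → 0
  0010 → 2
  0110 → 6
  0100 → 4
= 20264


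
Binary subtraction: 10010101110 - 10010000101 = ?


Align and subtract column by column (LSB to MSB, borrowing when needed):
  10010101110
- 10010000101
  -----------
  col 0: (0 - 0 borrow-in) - 1 → borrow from next column: (0+2) - 1 = 1, borrow out 1
  col 1: (1 - 1 borrow-in) - 0 → 0 - 0 = 0, borrow out 0
  col 2: (1 - 0 borrow-in) - 1 → 1 - 1 = 0, borrow out 0
  col 3: (1 - 0 borrow-in) - 0 → 1 - 0 = 1, borrow out 0
  col 4: (0 - 0 borrow-in) - 0 → 0 - 0 = 0, borrow out 0
  col 5: (1 - 0 borrow-in) - 0 → 1 - 0 = 1, borrow out 0
  col 6: (0 - 0 borrow-in) - 0 → 0 - 0 = 0, borrow out 0
  col 7: (1 - 0 borrow-in) - 1 → 1 - 1 = 0, borrow out 0
  col 8: (0 - 0 borrow-in) - 0 → 0 - 0 = 0, borrow out 0
  col 9: (0 - 0 borrow-in) - 0 → 0 - 0 = 0, borrow out 0
  col 10: (1 - 0 borrow-in) - 1 → 1 - 1 = 0, borrow out 0
Reading bits MSB→LSB: 00000101001
Strip leading zeros: 101001
= 101001


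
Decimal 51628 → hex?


Divide by 16 repeatedly:
51628 ÷ 16 = 3226 remainder 12 (C)
3226 ÷ 16 = 201 remainder 10 (A)
201 ÷ 16 = 12 remainder 9 (9)
12 ÷ 16 = 0 remainder 12 (C)
Reading remainders bottom-up:
= 0xC9AC


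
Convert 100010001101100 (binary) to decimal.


Positional values:
Bit 2: 1 × 2^2 = 4
Bit 3: 1 × 2^3 = 8
Bit 5: 1 × 2^5 = 32
Bit 6: 1 × 2^6 = 64
Bit 10: 1 × 2^10 = 1024
Bit 14: 1 × 2^14 = 16384
Sum = 4 + 8 + 32 + 64 + 1024 + 16384
= 17516


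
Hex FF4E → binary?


Each hex digit → 4 binary bits:
  F = 1111
  F = 1111
  4 = 0100
  E = 1110
Concatenate: 1111 1111 0100 1110
= 1111111101001110


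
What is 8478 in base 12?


Divide by 12 repeatedly:
8478 ÷ 12 = 706 remainder 6
706 ÷ 12 = 58 remainder 10
58 ÷ 12 = 4 remainder 10
4 ÷ 12 = 0 remainder 4
Reading remainders bottom-up:
= 4AA6


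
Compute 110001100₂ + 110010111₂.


Align and add column by column (LSB to MSB, carry propagating):
  0110001100
+ 0110010111
  ----------
  col 0: 0 + 1 + 0 (carry in) = 1 → bit 1, carry out 0
  col 1: 0 + 1 + 0 (carry in) = 1 → bit 1, carry out 0
  col 2: 1 + 1 + 0 (carry in) = 2 → bit 0, carry out 1
  col 3: 1 + 0 + 1 (carry in) = 2 → bit 0, carry out 1
  col 4: 0 + 1 + 1 (carry in) = 2 → bit 0, carry out 1
  col 5: 0 + 0 + 1 (carry in) = 1 → bit 1, carry out 0
  col 6: 0 + 0 + 0 (carry in) = 0 → bit 0, carry out 0
  col 7: 1 + 1 + 0 (carry in) = 2 → bit 0, carry out 1
  col 8: 1 + 1 + 1 (carry in) = 3 → bit 1, carry out 1
  col 9: 0 + 0 + 1 (carry in) = 1 → bit 1, carry out 0
Reading bits MSB→LSB: 1100100011
Strip leading zeros: 1100100011
= 1100100011


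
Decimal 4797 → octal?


Divide by 8 repeatedly:
4797 ÷ 8 = 599 remainder 5
599 ÷ 8 = 74 remainder 7
74 ÷ 8 = 9 remainder 2
9 ÷ 8 = 1 remainder 1
1 ÷ 8 = 0 remainder 1
Reading remainders bottom-up:
= 0o11275


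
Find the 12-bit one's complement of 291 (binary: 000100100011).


Original: 000100100011
Invert all bits:
  bit 0: 0 → 1
  bit 1: 0 → 1
  bit 2: 0 → 1
  bit 3: 1 → 0
  bit 4: 0 → 1
  bit 5: 0 → 1
  bit 6: 1 → 0
  bit 7: 0 → 1
  bit 8: 0 → 1
  bit 9: 0 → 1
  bit 10: 1 → 0
  bit 11: 1 → 0
= 111011011100


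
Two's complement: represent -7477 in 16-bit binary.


Original: 0001110100110101
Step 1 - Invert all bits: 1110001011001010
Step 2 - Add 1: 1110001011001010 + 1
= 1110001011001011 (represents -7477)


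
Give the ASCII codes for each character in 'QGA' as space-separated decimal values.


String: 'QGA'  (3 characters)
Per-character ASCII lookup:
  'Q': uppercase starts at 65: 'Q' = 65 + 16 = 81
  'G': uppercase starts at 65: 'G' = 65 + 6 = 71
  'A': uppercase starts at 65: 'A' = 65 + 0 = 65
= 81 71 65


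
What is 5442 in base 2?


Divide by 2 repeatedly:
5442 ÷ 2 = 2721 remainder 0
2721 ÷ 2 = 1360 remainder 1
1360 ÷ 2 = 680 remainder 0
680 ÷ 2 = 340 remainder 0
340 ÷ 2 = 170 remainder 0
170 ÷ 2 = 85 remainder 0
85 ÷ 2 = 42 remainder 1
42 ÷ 2 = 21 remainder 0
21 ÷ 2 = 10 remainder 1
10 ÷ 2 = 5 remainder 0
5 ÷ 2 = 2 remainder 1
2 ÷ 2 = 1 remainder 0
1 ÷ 2 = 0 remainder 1
Reading remainders bottom-up:
= 1010101000010


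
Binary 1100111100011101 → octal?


Group into 3-bit groups: 001100111100011101
  001 = 1
  100 = 4
  111 = 7
  100 = 4
  011 = 3
  101 = 5
= 0o147435


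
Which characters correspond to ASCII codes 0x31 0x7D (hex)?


Codes (hex): 0x31 0x7D
Per-code ASCII lookup:
  0x31 = 49  (range 48-57: digits, 49 - 48 = 1) → '1'
  0x7D = 125  (special character) → '}'
= '1}'


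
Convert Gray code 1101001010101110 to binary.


Gray code: 1101001010101110
MSB stays the same: 1
Each subsequent bit = prev_binary XOR current_gray:
  B[1] = 1 XOR 1 = 0
  B[2] = 0 XOR 0 = 0
  B[3] = 0 XOR 1 = 1
  B[4] = 1 XOR 0 = 1
  B[5] = 1 XOR 0 = 1
  B[6] = 1 XOR 1 = 0
  B[7] = 0 XOR 0 = 0
  B[8] = 0 XOR 1 = 1
  B[9] = 1 XOR 0 = 1
  B[10] = 1 XOR 1 = 0
  B[11] = 0 XOR 0 = 0
  B[12] = 0 XOR 1 = 1
  B[13] = 1 XOR 1 = 0
  B[14] = 0 XOR 1 = 1
  B[15] = 1 XOR 0 = 1
= 1001110011001011 (40139 decimal)


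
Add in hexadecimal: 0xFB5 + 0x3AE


Align and add column by column (LSB to MSB, each column mod 16 with carry):
  0FB5
+ 03AE
  ----
  col 0: 5(5) + E(14) + 0 (carry in) = 19 → 3(3), carry out 1
  col 1: B(11) + A(10) + 1 (carry in) = 22 → 6(6), carry out 1
  col 2: F(15) + 3(3) + 1 (carry in) = 19 → 3(3), carry out 1
  col 3: 0(0) + 0(0) + 1 (carry in) = 1 → 1(1), carry out 0
Reading digits MSB→LSB: 1363
Strip leading zeros: 1363
= 0x1363


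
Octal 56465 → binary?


Each octal digit → 3 binary bits:
  5 = 101
  6 = 110
  4 = 100
  6 = 110
  5 = 101
Concatenate: 101 110 100 110 101
= 101110100110101


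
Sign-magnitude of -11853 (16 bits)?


Sign bit: 1 (negative)
Magnitude: 11853 = 010111001001101
= 1010111001001101


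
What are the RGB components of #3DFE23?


Hex: #3DFE23
R = 3D₁₆ = 61
G = FE₁₆ = 254
B = 23₁₆ = 35
= RGB(61, 254, 35)


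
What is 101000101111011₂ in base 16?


Group into 4-bit nibbles: 0101000101111011
  0101 = 5
  0001 = 1
  0111 = 7
  1011 = B
= 0x517B


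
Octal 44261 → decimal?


Positional values:
Position 0: 1 × 8^0 = 1
Position 1: 6 × 8^1 = 48
Position 2: 2 × 8^2 = 128
Position 3: 4 × 8^3 = 2048
Position 4: 4 × 8^4 = 16384
Sum = 1 + 48 + 128 + 2048 + 16384
= 18609


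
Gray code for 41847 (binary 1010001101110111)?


Binary: 1010001101110111
Gray code: G = B XOR (B >> 1)
B >> 1 = 0101000110111011
1010001101110111 XOR 0101000110111011:
  1 XOR 0 = 1
  0 XOR 1 = 1
  1 XOR 0 = 1
  0 XOR 1 = 1
  0 XOR 0 = 0
  0 XOR 0 = 0
  1 XOR 0 = 1
  1 XOR 1 = 0
  0 XOR 1 = 1
  1 XOR 0 = 1
  1 XOR 1 = 0
  1 XOR 1 = 0
  0 XOR 1 = 1
  1 XOR 0 = 1
  1 XOR 1 = 0
  1 XOR 1 = 0
= 1111001011001100


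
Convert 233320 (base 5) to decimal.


Positional values (base 5):
  0 × 5^0 = 0 × 1 = 0
  2 × 5^1 = 2 × 5 = 10
  3 × 5^2 = 3 × 25 = 75
  3 × 5^3 = 3 × 125 = 375
  3 × 5^4 = 3 × 625 = 1875
  2 × 5^5 = 2 × 3125 = 6250
Sum = 0 + 10 + 75 + 375 + 1875 + 6250
= 8585


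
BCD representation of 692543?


Each digit → 4-bit binary:
  6 → 0110
  9 → 1001
  2 → 0010
  5 → 0101
  4 → 0100
  3 → 0011
= 0110 1001 0010 0101 0100 0011


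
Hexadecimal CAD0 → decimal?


Positional values:
Position 0: 0 × 16^0 = 0 × 1 = 0
Position 1: D × 16^1 = 13 × 16 = 208
Position 2: A × 16^2 = 10 × 256 = 2560
Position 3: C × 16^3 = 12 × 4096 = 49152
Sum = 0 + 208 + 2560 + 49152
= 51920


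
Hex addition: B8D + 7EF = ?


Align and add column by column (LSB to MSB, each column mod 16 with carry):
  0B8D
+ 07EF
  ----
  col 0: D(13) + F(15) + 0 (carry in) = 28 → C(12), carry out 1
  col 1: 8(8) + E(14) + 1 (carry in) = 23 → 7(7), carry out 1
  col 2: B(11) + 7(7) + 1 (carry in) = 19 → 3(3), carry out 1
  col 3: 0(0) + 0(0) + 1 (carry in) = 1 → 1(1), carry out 0
Reading digits MSB→LSB: 137C
Strip leading zeros: 137C
= 0x137C


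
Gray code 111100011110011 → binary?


Gray code: 111100011110011
MSB stays the same: 1
Each subsequent bit = prev_binary XOR current_gray:
  B[1] = 1 XOR 1 = 0
  B[2] = 0 XOR 1 = 1
  B[3] = 1 XOR 1 = 0
  B[4] = 0 XOR 0 = 0
  B[5] = 0 XOR 0 = 0
  B[6] = 0 XOR 0 = 0
  B[7] = 0 XOR 1 = 1
  B[8] = 1 XOR 1 = 0
  B[9] = 0 XOR 1 = 1
  B[10] = 1 XOR 1 = 0
  B[11] = 0 XOR 0 = 0
  B[12] = 0 XOR 0 = 0
  B[13] = 0 XOR 1 = 1
  B[14] = 1 XOR 1 = 0
= 101000010100010 (20642 decimal)


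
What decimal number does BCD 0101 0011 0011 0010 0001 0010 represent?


Each 4-bit group → digit:
  0101 → 5
  0011 → 3
  0011 → 3
  0010 → 2
  0001 → 1
  0010 → 2
= 533212


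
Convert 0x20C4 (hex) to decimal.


Positional values:
Position 0: 4 × 16^0 = 4 × 1 = 4
Position 1: C × 16^1 = 12 × 16 = 192
Position 2: 0 × 16^2 = 0 × 256 = 0
Position 3: 2 × 16^3 = 2 × 4096 = 8192
Sum = 4 + 192 + 0 + 8192
= 8388


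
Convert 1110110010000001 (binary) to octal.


Group into 3-bit groups: 001110110010000001
  001 = 1
  110 = 6
  110 = 6
  010 = 2
  000 = 0
  001 = 1
= 0o166201


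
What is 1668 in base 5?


Divide by 5 repeatedly:
1668 ÷ 5 = 333 remainder 3
333 ÷ 5 = 66 remainder 3
66 ÷ 5 = 13 remainder 1
13 ÷ 5 = 2 remainder 3
2 ÷ 5 = 0 remainder 2
Reading remainders bottom-up:
= 23133


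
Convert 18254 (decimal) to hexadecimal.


Divide by 16 repeatedly:
18254 ÷ 16 = 1140 remainder 14 (E)
1140 ÷ 16 = 71 remainder 4 (4)
71 ÷ 16 = 4 remainder 7 (7)
4 ÷ 16 = 0 remainder 4 (4)
Reading remainders bottom-up:
= 0x474E


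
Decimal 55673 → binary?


Divide by 2 repeatedly:
55673 ÷ 2 = 27836 remainder 1
27836 ÷ 2 = 13918 remainder 0
13918 ÷ 2 = 6959 remainder 0
6959 ÷ 2 = 3479 remainder 1
3479 ÷ 2 = 1739 remainder 1
1739 ÷ 2 = 869 remainder 1
869 ÷ 2 = 434 remainder 1
434 ÷ 2 = 217 remainder 0
217 ÷ 2 = 108 remainder 1
108 ÷ 2 = 54 remainder 0
54 ÷ 2 = 27 remainder 0
27 ÷ 2 = 13 remainder 1
13 ÷ 2 = 6 remainder 1
6 ÷ 2 = 3 remainder 0
3 ÷ 2 = 1 remainder 1
1 ÷ 2 = 0 remainder 1
Reading remainders bottom-up:
= 1101100101111001


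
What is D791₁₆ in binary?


Each hex digit → 4 binary bits:
  D = 1101
  7 = 0111
  9 = 1001
  1 = 0001
Concatenate: 1101 0111 1001 0001
= 1101011110010001


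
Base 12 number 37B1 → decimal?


Positional values (base 12):
  1 × 12^0 = 1 × 1 = 1
  B × 12^1 = 11 × 12 = 132
  7 × 12^2 = 7 × 144 = 1008
  3 × 12^3 = 3 × 1728 = 5184
Sum = 1 + 132 + 1008 + 5184
= 6325


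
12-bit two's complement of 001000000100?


Original: 001000000100
Step 1 - Invert all bits: 110111111011
Step 2 - Add 1: 110111111011 + 1
= 110111111100 (represents -516)


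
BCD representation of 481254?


Each digit → 4-bit binary:
  4 → 0100
  8 → 1000
  1 → 0001
  2 → 0010
  5 → 0101
  4 → 0100
= 0100 1000 0001 0010 0101 0100


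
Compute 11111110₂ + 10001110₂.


Align and add column by column (LSB to MSB, carry propagating):
  011111110
+ 010001110
  ---------
  col 0: 0 + 0 + 0 (carry in) = 0 → bit 0, carry out 0
  col 1: 1 + 1 + 0 (carry in) = 2 → bit 0, carry out 1
  col 2: 1 + 1 + 1 (carry in) = 3 → bit 1, carry out 1
  col 3: 1 + 1 + 1 (carry in) = 3 → bit 1, carry out 1
  col 4: 1 + 0 + 1 (carry in) = 2 → bit 0, carry out 1
  col 5: 1 + 0 + 1 (carry in) = 2 → bit 0, carry out 1
  col 6: 1 + 0 + 1 (carry in) = 2 → bit 0, carry out 1
  col 7: 1 + 1 + 1 (carry in) = 3 → bit 1, carry out 1
  col 8: 0 + 0 + 1 (carry in) = 1 → bit 1, carry out 0
Reading bits MSB→LSB: 110001100
Strip leading zeros: 110001100
= 110001100


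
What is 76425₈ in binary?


Each octal digit → 3 binary bits:
  7 = 111
  6 = 110
  4 = 100
  2 = 010
  5 = 101
Concatenate: 111 110 100 010 101
= 111110100010101


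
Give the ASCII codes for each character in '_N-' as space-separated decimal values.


String: '_N-'  (3 characters)
Per-character ASCII lookup:
  '_': special character: '_' = 95
  'N': uppercase starts at 65: 'N' = 65 + 13 = 78
  '-': special character: '-' = 45
= 95 78 45


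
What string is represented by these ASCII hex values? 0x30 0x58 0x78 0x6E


Codes (hex): 0x30 0x58 0x78 0x6E
Per-code ASCII lookup:
  0x30 = 48  (range 48-57: digits, 48 - 48 = 0) → '0'
  0x58 = 88  (range 65-90: uppercase, 88 - 65 = 23) → 'X'
  0x78 = 120  (range 97-122: lowercase, 120 - 97 = 23) → 'x'
  0x6E = 110  (range 97-122: lowercase, 110 - 97 = 13) → 'n'
= '0Xxn'


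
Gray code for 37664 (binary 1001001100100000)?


Binary: 1001001100100000
Gray code: G = B XOR (B >> 1)
B >> 1 = 0100100110010000
1001001100100000 XOR 0100100110010000:
  1 XOR 0 = 1
  0 XOR 1 = 1
  0 XOR 0 = 0
  1 XOR 0 = 1
  0 XOR 1 = 1
  0 XOR 0 = 0
  1 XOR 0 = 1
  1 XOR 1 = 0
  0 XOR 1 = 1
  0 XOR 0 = 0
  1 XOR 0 = 1
  0 XOR 1 = 1
  0 XOR 0 = 0
  0 XOR 0 = 0
  0 XOR 0 = 0
  0 XOR 0 = 0
= 1101101010110000


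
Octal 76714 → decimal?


Positional values:
Position 0: 4 × 8^0 = 4
Position 1: 1 × 8^1 = 8
Position 2: 7 × 8^2 = 448
Position 3: 6 × 8^3 = 3072
Position 4: 7 × 8^4 = 28672
Sum = 4 + 8 + 448 + 3072 + 28672
= 32204


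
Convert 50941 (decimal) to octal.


Divide by 8 repeatedly:
50941 ÷ 8 = 6367 remainder 5
6367 ÷ 8 = 795 remainder 7
795 ÷ 8 = 99 remainder 3
99 ÷ 8 = 12 remainder 3
12 ÷ 8 = 1 remainder 4
1 ÷ 8 = 0 remainder 1
Reading remainders bottom-up:
= 0o143375


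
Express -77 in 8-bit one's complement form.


Original: 01001101
Invert all bits:
  bit 0: 0 → 1
  bit 1: 1 → 0
  bit 2: 0 → 1
  bit 3: 0 → 1
  bit 4: 1 → 0
  bit 5: 1 → 0
  bit 6: 0 → 1
  bit 7: 1 → 0
= 10110010


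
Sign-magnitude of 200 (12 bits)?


Sign bit: 0 (positive)
Magnitude: 200 = 00011001000
= 000011001000


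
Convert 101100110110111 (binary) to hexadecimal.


Group into 4-bit nibbles: 0101100110110111
  0101 = 5
  1001 = 9
  1011 = B
  0111 = 7
= 0x59B7


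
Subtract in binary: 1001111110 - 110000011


Align and subtract column by column (LSB to MSB, borrowing when needed):
  1001111110
- 0110000011
  ----------
  col 0: (0 - 0 borrow-in) - 1 → borrow from next column: (0+2) - 1 = 1, borrow out 1
  col 1: (1 - 1 borrow-in) - 1 → borrow from next column: (0+2) - 1 = 1, borrow out 1
  col 2: (1 - 1 borrow-in) - 0 → 0 - 0 = 0, borrow out 0
  col 3: (1 - 0 borrow-in) - 0 → 1 - 0 = 1, borrow out 0
  col 4: (1 - 0 borrow-in) - 0 → 1 - 0 = 1, borrow out 0
  col 5: (1 - 0 borrow-in) - 0 → 1 - 0 = 1, borrow out 0
  col 6: (1 - 0 borrow-in) - 0 → 1 - 0 = 1, borrow out 0
  col 7: (0 - 0 borrow-in) - 1 → borrow from next column: (0+2) - 1 = 1, borrow out 1
  col 8: (0 - 1 borrow-in) - 1 → borrow from next column: (-1+2) - 1 = 0, borrow out 1
  col 9: (1 - 1 borrow-in) - 0 → 0 - 0 = 0, borrow out 0
Reading bits MSB→LSB: 0011111011
Strip leading zeros: 11111011
= 11111011


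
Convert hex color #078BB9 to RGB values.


Hex: #078BB9
R = 07₁₆ = 7
G = 8B₁₆ = 139
B = B9₁₆ = 185
= RGB(7, 139, 185)


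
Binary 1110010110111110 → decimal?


Positional values:
Bit 1: 1 × 2^1 = 2
Bit 2: 1 × 2^2 = 4
Bit 3: 1 × 2^3 = 8
Bit 4: 1 × 2^4 = 16
Bit 5: 1 × 2^5 = 32
Bit 7: 1 × 2^7 = 128
Bit 8: 1 × 2^8 = 256
Bit 10: 1 × 2^10 = 1024
Bit 13: 1 × 2^13 = 8192
Bit 14: 1 × 2^14 = 16384
Bit 15: 1 × 2^15 = 32768
Sum = 2 + 4 + 8 + 16 + 32 + 128 + 256 + 1024 + 8192 + 16384 + 32768
= 58814


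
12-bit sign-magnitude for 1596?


Sign bit: 0 (positive)
Magnitude: 1596 = 11000111100
= 011000111100


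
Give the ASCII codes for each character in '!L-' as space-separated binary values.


String: '!L-'  (3 characters)
Per-character ASCII lookup:
  '!': special character: '!' = 33 → 100001
  'L': uppercase starts at 65: 'L' = 65 + 11 = 76 → 1001100
  '-': special character: '-' = 45 → 101101
= 100001 1001100 101101


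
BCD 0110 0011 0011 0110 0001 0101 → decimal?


Each 4-bit group → digit:
  0110 → 6
  0011 → 3
  0011 → 3
  0110 → 6
  0001 → 1
  0101 → 5
= 633615


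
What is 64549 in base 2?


Divide by 2 repeatedly:
64549 ÷ 2 = 32274 remainder 1
32274 ÷ 2 = 16137 remainder 0
16137 ÷ 2 = 8068 remainder 1
8068 ÷ 2 = 4034 remainder 0
4034 ÷ 2 = 2017 remainder 0
2017 ÷ 2 = 1008 remainder 1
1008 ÷ 2 = 504 remainder 0
504 ÷ 2 = 252 remainder 0
252 ÷ 2 = 126 remainder 0
126 ÷ 2 = 63 remainder 0
63 ÷ 2 = 31 remainder 1
31 ÷ 2 = 15 remainder 1
15 ÷ 2 = 7 remainder 1
7 ÷ 2 = 3 remainder 1
3 ÷ 2 = 1 remainder 1
1 ÷ 2 = 0 remainder 1
Reading remainders bottom-up:
= 1111110000100101


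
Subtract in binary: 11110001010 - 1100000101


Align and subtract column by column (LSB to MSB, borrowing when needed):
  11110001010
- 01100000101
  -----------
  col 0: (0 - 0 borrow-in) - 1 → borrow from next column: (0+2) - 1 = 1, borrow out 1
  col 1: (1 - 1 borrow-in) - 0 → 0 - 0 = 0, borrow out 0
  col 2: (0 - 0 borrow-in) - 1 → borrow from next column: (0+2) - 1 = 1, borrow out 1
  col 3: (1 - 1 borrow-in) - 0 → 0 - 0 = 0, borrow out 0
  col 4: (0 - 0 borrow-in) - 0 → 0 - 0 = 0, borrow out 0
  col 5: (0 - 0 borrow-in) - 0 → 0 - 0 = 0, borrow out 0
  col 6: (0 - 0 borrow-in) - 0 → 0 - 0 = 0, borrow out 0
  col 7: (1 - 0 borrow-in) - 0 → 1 - 0 = 1, borrow out 0
  col 8: (1 - 0 borrow-in) - 1 → 1 - 1 = 0, borrow out 0
  col 9: (1 - 0 borrow-in) - 1 → 1 - 1 = 0, borrow out 0
  col 10: (1 - 0 borrow-in) - 0 → 1 - 0 = 1, borrow out 0
Reading bits MSB→LSB: 10010000101
Strip leading zeros: 10010000101
= 10010000101


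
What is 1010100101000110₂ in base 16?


Group into 4-bit nibbles: 1010100101000110
  1010 = A
  1001 = 9
  0100 = 4
  0110 = 6
= 0xA946


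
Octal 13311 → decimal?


Positional values:
Position 0: 1 × 8^0 = 1
Position 1: 1 × 8^1 = 8
Position 2: 3 × 8^2 = 192
Position 3: 3 × 8^3 = 1536
Position 4: 1 × 8^4 = 4096
Sum = 1 + 8 + 192 + 1536 + 4096
= 5833


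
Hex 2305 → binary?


Each hex digit → 4 binary bits:
  2 = 0010
  3 = 0011
  0 = 0000
  5 = 0101
Concatenate: 0010 0011 0000 0101
= 0010001100000101


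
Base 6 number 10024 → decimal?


Positional values (base 6):
  4 × 6^0 = 4 × 1 = 4
  2 × 6^1 = 2 × 6 = 12
  0 × 6^2 = 0 × 36 = 0
  0 × 6^3 = 0 × 216 = 0
  1 × 6^4 = 1 × 1296 = 1296
Sum = 4 + 12 + 0 + 0 + 1296
= 1312


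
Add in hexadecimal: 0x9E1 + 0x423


Align and add column by column (LSB to MSB, each column mod 16 with carry):
  09E1
+ 0423
  ----
  col 0: 1(1) + 3(3) + 0 (carry in) = 4 → 4(4), carry out 0
  col 1: E(14) + 2(2) + 0 (carry in) = 16 → 0(0), carry out 1
  col 2: 9(9) + 4(4) + 1 (carry in) = 14 → E(14), carry out 0
  col 3: 0(0) + 0(0) + 0 (carry in) = 0 → 0(0), carry out 0
Reading digits MSB→LSB: 0E04
Strip leading zeros: E04
= 0xE04


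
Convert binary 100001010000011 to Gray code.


Binary: 100001010000011
Gray code: G = B XOR (B >> 1)
B >> 1 = 010000101000001
100001010000011 XOR 010000101000001:
  1 XOR 0 = 1
  0 XOR 1 = 1
  0 XOR 0 = 0
  0 XOR 0 = 0
  0 XOR 0 = 0
  1 XOR 0 = 1
  0 XOR 1 = 1
  1 XOR 0 = 1
  0 XOR 1 = 1
  0 XOR 0 = 0
  0 XOR 0 = 0
  0 XOR 0 = 0
  0 XOR 0 = 0
  1 XOR 0 = 1
  1 XOR 1 = 0
= 110001111000010


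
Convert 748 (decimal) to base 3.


Divide by 3 repeatedly:
748 ÷ 3 = 249 remainder 1
249 ÷ 3 = 83 remainder 0
83 ÷ 3 = 27 remainder 2
27 ÷ 3 = 9 remainder 0
9 ÷ 3 = 3 remainder 0
3 ÷ 3 = 1 remainder 0
1 ÷ 3 = 0 remainder 1
Reading remainders bottom-up:
= 1000201


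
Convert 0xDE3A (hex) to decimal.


Positional values:
Position 0: A × 16^0 = 10 × 1 = 10
Position 1: 3 × 16^1 = 3 × 16 = 48
Position 2: E × 16^2 = 14 × 256 = 3584
Position 3: D × 16^3 = 13 × 4096 = 53248
Sum = 10 + 48 + 3584 + 53248
= 56890


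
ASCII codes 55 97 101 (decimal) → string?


Codes (decimal): 55 97 101
Per-code ASCII lookup:
  55  (range 48-57: digits, 55 - 48 = 7) → '7'
  97  (range 97-122: lowercase, 97 - 97 = 0) → 'a'
  101  (range 97-122: lowercase, 101 - 97 = 4) → 'e'
= '7ae'


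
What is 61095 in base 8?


Divide by 8 repeatedly:
61095 ÷ 8 = 7636 remainder 7
7636 ÷ 8 = 954 remainder 4
954 ÷ 8 = 119 remainder 2
119 ÷ 8 = 14 remainder 7
14 ÷ 8 = 1 remainder 6
1 ÷ 8 = 0 remainder 1
Reading remainders bottom-up:
= 0o167247


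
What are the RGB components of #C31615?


Hex: #C31615
R = C3₁₆ = 195
G = 16₁₆ = 22
B = 15₁₆ = 21
= RGB(195, 22, 21)


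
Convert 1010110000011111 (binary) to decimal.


Positional values:
Bit 0: 1 × 2^0 = 1
Bit 1: 1 × 2^1 = 2
Bit 2: 1 × 2^2 = 4
Bit 3: 1 × 2^3 = 8
Bit 4: 1 × 2^4 = 16
Bit 10: 1 × 2^10 = 1024
Bit 11: 1 × 2^11 = 2048
Bit 13: 1 × 2^13 = 8192
Bit 15: 1 × 2^15 = 32768
Sum = 1 + 2 + 4 + 8 + 16 + 1024 + 2048 + 8192 + 32768
= 44063


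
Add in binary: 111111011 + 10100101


Align and add column by column (LSB to MSB, carry propagating):
  0111111011
+ 0010100101
  ----------
  col 0: 1 + 1 + 0 (carry in) = 2 → bit 0, carry out 1
  col 1: 1 + 0 + 1 (carry in) = 2 → bit 0, carry out 1
  col 2: 0 + 1 + 1 (carry in) = 2 → bit 0, carry out 1
  col 3: 1 + 0 + 1 (carry in) = 2 → bit 0, carry out 1
  col 4: 1 + 0 + 1 (carry in) = 2 → bit 0, carry out 1
  col 5: 1 + 1 + 1 (carry in) = 3 → bit 1, carry out 1
  col 6: 1 + 0 + 1 (carry in) = 2 → bit 0, carry out 1
  col 7: 1 + 1 + 1 (carry in) = 3 → bit 1, carry out 1
  col 8: 1 + 0 + 1 (carry in) = 2 → bit 0, carry out 1
  col 9: 0 + 0 + 1 (carry in) = 1 → bit 1, carry out 0
Reading bits MSB→LSB: 1010100000
Strip leading zeros: 1010100000
= 1010100000


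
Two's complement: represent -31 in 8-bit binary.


Original: 00011111
Step 1 - Invert all bits: 11100000
Step 2 - Add 1: 11100000 + 1
= 11100001 (represents -31)


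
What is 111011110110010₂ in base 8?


Group into 3-bit groups: 111011110110010
  111 = 7
  011 = 3
  110 = 6
  110 = 6
  010 = 2
= 0o73662


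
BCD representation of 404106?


Each digit → 4-bit binary:
  4 → 0100
  0 → 0000
  4 → 0100
  1 → 0001
  0 → 0000
  6 → 0110
= 0100 0000 0100 0001 0000 0110


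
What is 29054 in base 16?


Divide by 16 repeatedly:
29054 ÷ 16 = 1815 remainder 14 (E)
1815 ÷ 16 = 113 remainder 7 (7)
113 ÷ 16 = 7 remainder 1 (1)
7 ÷ 16 = 0 remainder 7 (7)
Reading remainders bottom-up:
= 0x717E


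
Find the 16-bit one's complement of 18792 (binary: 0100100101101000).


Original: 0100100101101000
Invert all bits:
  bit 0: 0 → 1
  bit 1: 1 → 0
  bit 2: 0 → 1
  bit 3: 0 → 1
  bit 4: 1 → 0
  bit 5: 0 → 1
  bit 6: 0 → 1
  bit 7: 1 → 0
  bit 8: 0 → 1
  bit 9: 1 → 0
  bit 10: 1 → 0
  bit 11: 0 → 1
  bit 12: 1 → 0
  bit 13: 0 → 1
  bit 14: 0 → 1
  bit 15: 0 → 1
= 1011011010010111


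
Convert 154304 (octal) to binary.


Each octal digit → 3 binary bits:
  1 = 001
  5 = 101
  4 = 100
  3 = 011
  0 = 000
  4 = 100
Concatenate: 001 101 100 011 000 100
= 001101100011000100


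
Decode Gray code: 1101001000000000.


Gray code: 1101001000000000
MSB stays the same: 1
Each subsequent bit = prev_binary XOR current_gray:
  B[1] = 1 XOR 1 = 0
  B[2] = 0 XOR 0 = 0
  B[3] = 0 XOR 1 = 1
  B[4] = 1 XOR 0 = 1
  B[5] = 1 XOR 0 = 1
  B[6] = 1 XOR 1 = 0
  B[7] = 0 XOR 0 = 0
  B[8] = 0 XOR 0 = 0
  B[9] = 0 XOR 0 = 0
  B[10] = 0 XOR 0 = 0
  B[11] = 0 XOR 0 = 0
  B[12] = 0 XOR 0 = 0
  B[13] = 0 XOR 0 = 0
  B[14] = 0 XOR 0 = 0
  B[15] = 0 XOR 0 = 0
= 1001110000000000 (39936 decimal)


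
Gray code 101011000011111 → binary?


Gray code: 101011000011111
MSB stays the same: 1
Each subsequent bit = prev_binary XOR current_gray:
  B[1] = 1 XOR 0 = 1
  B[2] = 1 XOR 1 = 0
  B[3] = 0 XOR 0 = 0
  B[4] = 0 XOR 1 = 1
  B[5] = 1 XOR 1 = 0
  B[6] = 0 XOR 0 = 0
  B[7] = 0 XOR 0 = 0
  B[8] = 0 XOR 0 = 0
  B[9] = 0 XOR 0 = 0
  B[10] = 0 XOR 1 = 1
  B[11] = 1 XOR 1 = 0
  B[12] = 0 XOR 1 = 1
  B[13] = 1 XOR 1 = 0
  B[14] = 0 XOR 1 = 1
= 110010000010101 (25621 decimal)


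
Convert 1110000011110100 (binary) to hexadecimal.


Group into 4-bit nibbles: 1110000011110100
  1110 = E
  0000 = 0
  1111 = F
  0100 = 4
= 0xE0F4


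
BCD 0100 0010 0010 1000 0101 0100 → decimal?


Each 4-bit group → digit:
  0100 → 4
  0010 → 2
  0010 → 2
  1000 → 8
  0101 → 5
  0100 → 4
= 422854


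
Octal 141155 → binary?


Each octal digit → 3 binary bits:
  1 = 001
  4 = 100
  1 = 001
  1 = 001
  5 = 101
  5 = 101
Concatenate: 001 100 001 001 101 101
= 001100001001101101


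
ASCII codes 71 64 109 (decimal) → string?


Codes (decimal): 71 64 109
Per-code ASCII lookup:
  71  (range 65-90: uppercase, 71 - 65 = 6) → 'G'
  64  (special character) → '@'
  109  (range 97-122: lowercase, 109 - 97 = 12) → 'm'
= 'G@m'


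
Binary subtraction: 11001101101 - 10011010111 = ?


Align and subtract column by column (LSB to MSB, borrowing when needed):
  11001101101
- 10011010111
  -----------
  col 0: (1 - 0 borrow-in) - 1 → 1 - 1 = 0, borrow out 0
  col 1: (0 - 0 borrow-in) - 1 → borrow from next column: (0+2) - 1 = 1, borrow out 1
  col 2: (1 - 1 borrow-in) - 1 → borrow from next column: (0+2) - 1 = 1, borrow out 1
  col 3: (1 - 1 borrow-in) - 0 → 0 - 0 = 0, borrow out 0
  col 4: (0 - 0 borrow-in) - 1 → borrow from next column: (0+2) - 1 = 1, borrow out 1
  col 5: (1 - 1 borrow-in) - 0 → 0 - 0 = 0, borrow out 0
  col 6: (1 - 0 borrow-in) - 1 → 1 - 1 = 0, borrow out 0
  col 7: (0 - 0 borrow-in) - 1 → borrow from next column: (0+2) - 1 = 1, borrow out 1
  col 8: (0 - 1 borrow-in) - 0 → borrow from next column: (-1+2) - 0 = 1, borrow out 1
  col 9: (1 - 1 borrow-in) - 0 → 0 - 0 = 0, borrow out 0
  col 10: (1 - 0 borrow-in) - 1 → 1 - 1 = 0, borrow out 0
Reading bits MSB→LSB: 00110010110
Strip leading zeros: 110010110
= 110010110


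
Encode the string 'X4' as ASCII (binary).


String: 'X4'  (2 characters)
Per-character ASCII lookup:
  'X': uppercase starts at 65: 'X' = 65 + 23 = 88 → 1011000
  '4': digits start at 48: '4' = 48 + 4 = 52 → 110100
= 1011000 110100


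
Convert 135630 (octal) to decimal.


Positional values:
Position 0: 0 × 8^0 = 0
Position 1: 3 × 8^1 = 24
Position 2: 6 × 8^2 = 384
Position 3: 5 × 8^3 = 2560
Position 4: 3 × 8^4 = 12288
Position 5: 1 × 8^5 = 32768
Sum = 0 + 24 + 384 + 2560 + 12288 + 32768
= 48024


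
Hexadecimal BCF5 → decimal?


Positional values:
Position 0: 5 × 16^0 = 5 × 1 = 5
Position 1: F × 16^1 = 15 × 16 = 240
Position 2: C × 16^2 = 12 × 256 = 3072
Position 3: B × 16^3 = 11 × 4096 = 45056
Sum = 5 + 240 + 3072 + 45056
= 48373


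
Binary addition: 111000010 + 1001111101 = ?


Align and add column by column (LSB to MSB, carry propagating):
  00111000010
+ 01001111101
  -----------
  col 0: 0 + 1 + 0 (carry in) = 1 → bit 1, carry out 0
  col 1: 1 + 0 + 0 (carry in) = 1 → bit 1, carry out 0
  col 2: 0 + 1 + 0 (carry in) = 1 → bit 1, carry out 0
  col 3: 0 + 1 + 0 (carry in) = 1 → bit 1, carry out 0
  col 4: 0 + 1 + 0 (carry in) = 1 → bit 1, carry out 0
  col 5: 0 + 1 + 0 (carry in) = 1 → bit 1, carry out 0
  col 6: 1 + 1 + 0 (carry in) = 2 → bit 0, carry out 1
  col 7: 1 + 0 + 1 (carry in) = 2 → bit 0, carry out 1
  col 8: 1 + 0 + 1 (carry in) = 2 → bit 0, carry out 1
  col 9: 0 + 1 + 1 (carry in) = 2 → bit 0, carry out 1
  col 10: 0 + 0 + 1 (carry in) = 1 → bit 1, carry out 0
Reading bits MSB→LSB: 10000111111
Strip leading zeros: 10000111111
= 10000111111


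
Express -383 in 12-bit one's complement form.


Original: 000101111111
Invert all bits:
  bit 0: 0 → 1
  bit 1: 0 → 1
  bit 2: 0 → 1
  bit 3: 1 → 0
  bit 4: 0 → 1
  bit 5: 1 → 0
  bit 6: 1 → 0
  bit 7: 1 → 0
  bit 8: 1 → 0
  bit 9: 1 → 0
  bit 10: 1 → 0
  bit 11: 1 → 0
= 111010000000


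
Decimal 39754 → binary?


Divide by 2 repeatedly:
39754 ÷ 2 = 19877 remainder 0
19877 ÷ 2 = 9938 remainder 1
9938 ÷ 2 = 4969 remainder 0
4969 ÷ 2 = 2484 remainder 1
2484 ÷ 2 = 1242 remainder 0
1242 ÷ 2 = 621 remainder 0
621 ÷ 2 = 310 remainder 1
310 ÷ 2 = 155 remainder 0
155 ÷ 2 = 77 remainder 1
77 ÷ 2 = 38 remainder 1
38 ÷ 2 = 19 remainder 0
19 ÷ 2 = 9 remainder 1
9 ÷ 2 = 4 remainder 1
4 ÷ 2 = 2 remainder 0
2 ÷ 2 = 1 remainder 0
1 ÷ 2 = 0 remainder 1
Reading remainders bottom-up:
= 1001101101001010


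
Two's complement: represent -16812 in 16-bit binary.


Original: 0100000110101100
Step 1 - Invert all bits: 1011111001010011
Step 2 - Add 1: 1011111001010011 + 1
= 1011111001010100 (represents -16812)


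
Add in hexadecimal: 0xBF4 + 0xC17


Align and add column by column (LSB to MSB, each column mod 16 with carry):
  0BF4
+ 0C17
  ----
  col 0: 4(4) + 7(7) + 0 (carry in) = 11 → B(11), carry out 0
  col 1: F(15) + 1(1) + 0 (carry in) = 16 → 0(0), carry out 1
  col 2: B(11) + C(12) + 1 (carry in) = 24 → 8(8), carry out 1
  col 3: 0(0) + 0(0) + 1 (carry in) = 1 → 1(1), carry out 0
Reading digits MSB→LSB: 180B
Strip leading zeros: 180B
= 0x180B


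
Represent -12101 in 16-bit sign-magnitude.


Sign bit: 1 (negative)
Magnitude: 12101 = 010111101000101
= 1010111101000101
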